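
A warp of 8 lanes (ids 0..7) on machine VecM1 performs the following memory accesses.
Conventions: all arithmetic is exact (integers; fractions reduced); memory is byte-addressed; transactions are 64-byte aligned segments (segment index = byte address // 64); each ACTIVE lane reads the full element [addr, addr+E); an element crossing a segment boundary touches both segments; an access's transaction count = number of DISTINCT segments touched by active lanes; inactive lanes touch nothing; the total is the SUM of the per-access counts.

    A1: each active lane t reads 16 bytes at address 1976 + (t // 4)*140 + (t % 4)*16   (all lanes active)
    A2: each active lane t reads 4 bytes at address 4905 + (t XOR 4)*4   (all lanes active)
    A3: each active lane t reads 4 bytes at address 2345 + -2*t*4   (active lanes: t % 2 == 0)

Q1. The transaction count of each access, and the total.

A1: 4 transactions
A2: 2 transactions
A3: 2 transactions

Answer: 4,2,2; total 8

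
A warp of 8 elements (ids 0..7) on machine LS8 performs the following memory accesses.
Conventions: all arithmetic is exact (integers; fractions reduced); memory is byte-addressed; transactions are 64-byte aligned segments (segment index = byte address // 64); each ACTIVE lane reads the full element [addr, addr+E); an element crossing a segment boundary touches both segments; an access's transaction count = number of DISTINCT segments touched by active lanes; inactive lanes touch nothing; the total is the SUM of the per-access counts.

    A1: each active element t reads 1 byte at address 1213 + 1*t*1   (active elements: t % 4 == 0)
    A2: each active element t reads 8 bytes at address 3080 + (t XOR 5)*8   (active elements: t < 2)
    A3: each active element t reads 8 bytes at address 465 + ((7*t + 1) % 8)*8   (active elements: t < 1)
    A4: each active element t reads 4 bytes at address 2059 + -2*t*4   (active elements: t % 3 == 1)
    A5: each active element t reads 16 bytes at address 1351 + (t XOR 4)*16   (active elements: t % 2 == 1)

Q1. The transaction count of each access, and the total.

A1: 2 transactions
A2: 1 transaction
A3: 1 transaction
A4: 2 transactions
A5: 3 transactions

Answer: 2,1,1,2,3; total 9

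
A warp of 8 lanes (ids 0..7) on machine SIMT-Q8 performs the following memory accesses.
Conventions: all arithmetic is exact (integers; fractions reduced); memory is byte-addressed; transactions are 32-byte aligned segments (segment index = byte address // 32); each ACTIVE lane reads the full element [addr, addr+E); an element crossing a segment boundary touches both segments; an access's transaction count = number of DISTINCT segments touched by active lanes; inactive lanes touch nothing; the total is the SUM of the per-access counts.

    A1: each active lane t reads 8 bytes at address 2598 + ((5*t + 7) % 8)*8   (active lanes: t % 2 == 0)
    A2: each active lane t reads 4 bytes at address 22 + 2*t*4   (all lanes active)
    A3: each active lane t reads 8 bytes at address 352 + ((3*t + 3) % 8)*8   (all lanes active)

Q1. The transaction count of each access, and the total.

A1: 3 transactions
A2: 3 transactions
A3: 2 transactions

Answer: 3,3,2; total 8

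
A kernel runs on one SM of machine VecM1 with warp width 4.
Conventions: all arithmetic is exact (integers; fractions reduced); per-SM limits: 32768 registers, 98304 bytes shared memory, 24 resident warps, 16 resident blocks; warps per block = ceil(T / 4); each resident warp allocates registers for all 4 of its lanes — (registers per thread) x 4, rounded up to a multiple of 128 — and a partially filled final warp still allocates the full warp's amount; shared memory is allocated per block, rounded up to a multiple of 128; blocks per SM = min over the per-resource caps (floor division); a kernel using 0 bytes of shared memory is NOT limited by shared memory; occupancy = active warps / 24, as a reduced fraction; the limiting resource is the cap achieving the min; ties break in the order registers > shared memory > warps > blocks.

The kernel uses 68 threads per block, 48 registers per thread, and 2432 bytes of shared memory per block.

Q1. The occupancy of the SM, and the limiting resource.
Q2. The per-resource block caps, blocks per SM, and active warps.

Answer: occupancy 17/24, limited by warps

registers: 7 blocks
shared memory: 40 blocks
warps: 1 block
blocks: 16 blocks

Answer: 1 block, 17 active warps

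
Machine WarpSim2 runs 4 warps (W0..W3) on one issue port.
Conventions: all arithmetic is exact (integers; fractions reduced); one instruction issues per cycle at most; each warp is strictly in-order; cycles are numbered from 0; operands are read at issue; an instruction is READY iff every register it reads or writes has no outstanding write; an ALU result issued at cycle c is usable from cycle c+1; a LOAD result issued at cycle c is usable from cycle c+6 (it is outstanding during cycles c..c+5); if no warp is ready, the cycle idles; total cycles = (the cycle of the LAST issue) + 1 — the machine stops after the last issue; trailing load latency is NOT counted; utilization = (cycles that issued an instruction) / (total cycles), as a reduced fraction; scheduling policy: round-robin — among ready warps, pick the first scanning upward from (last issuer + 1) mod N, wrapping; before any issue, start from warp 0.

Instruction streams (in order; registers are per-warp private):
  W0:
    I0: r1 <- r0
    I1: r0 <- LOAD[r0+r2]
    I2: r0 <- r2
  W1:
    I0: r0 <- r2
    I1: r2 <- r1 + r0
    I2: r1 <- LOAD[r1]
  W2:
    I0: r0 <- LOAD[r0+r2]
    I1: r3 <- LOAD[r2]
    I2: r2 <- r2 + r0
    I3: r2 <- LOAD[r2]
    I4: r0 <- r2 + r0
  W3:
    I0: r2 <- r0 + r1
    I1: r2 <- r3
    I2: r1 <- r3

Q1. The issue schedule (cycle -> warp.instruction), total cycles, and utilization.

cycle 0: W0.I0
cycle 1: W1.I0
cycle 2: W2.I0
cycle 3: W3.I0
cycle 4: W0.I1
cycle 5: W1.I1
cycle 6: W2.I1
cycle 7: W3.I1
cycle 8: W1.I2
cycle 9: W2.I2
cycle 10: W3.I2
cycle 11: W0.I2
cycle 12: W2.I3
cycle 13: idle
cycle 14: idle
cycle 15: idle
cycle 16: idle
cycle 17: idle
cycle 18: W2.I4

Answer: 19 cycles, utilization 14/19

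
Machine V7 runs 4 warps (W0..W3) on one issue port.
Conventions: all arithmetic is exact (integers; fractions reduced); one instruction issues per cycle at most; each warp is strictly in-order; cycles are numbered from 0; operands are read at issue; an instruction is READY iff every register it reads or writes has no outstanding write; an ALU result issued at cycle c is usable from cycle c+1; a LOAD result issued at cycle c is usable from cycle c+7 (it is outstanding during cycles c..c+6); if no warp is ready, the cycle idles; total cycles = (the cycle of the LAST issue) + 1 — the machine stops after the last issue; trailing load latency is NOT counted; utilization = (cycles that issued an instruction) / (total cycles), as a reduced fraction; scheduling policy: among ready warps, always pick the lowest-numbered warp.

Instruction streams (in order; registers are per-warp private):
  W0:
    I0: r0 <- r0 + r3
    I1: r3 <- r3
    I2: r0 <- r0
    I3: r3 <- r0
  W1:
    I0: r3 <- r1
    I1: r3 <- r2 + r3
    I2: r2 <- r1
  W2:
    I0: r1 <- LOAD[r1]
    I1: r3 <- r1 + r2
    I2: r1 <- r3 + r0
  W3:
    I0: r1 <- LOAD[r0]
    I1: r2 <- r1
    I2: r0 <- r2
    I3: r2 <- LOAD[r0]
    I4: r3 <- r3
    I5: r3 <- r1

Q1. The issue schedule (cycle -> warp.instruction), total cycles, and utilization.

cycle 0: W0.I0
cycle 1: W0.I1
cycle 2: W0.I2
cycle 3: W0.I3
cycle 4: W1.I0
cycle 5: W1.I1
cycle 6: W1.I2
cycle 7: W2.I0
cycle 8: W3.I0
cycle 9: idle
cycle 10: idle
cycle 11: idle
cycle 12: idle
cycle 13: idle
cycle 14: W2.I1
cycle 15: W2.I2
cycle 16: W3.I1
cycle 17: W3.I2
cycle 18: W3.I3
cycle 19: W3.I4
cycle 20: W3.I5

Answer: 21 cycles, utilization 16/21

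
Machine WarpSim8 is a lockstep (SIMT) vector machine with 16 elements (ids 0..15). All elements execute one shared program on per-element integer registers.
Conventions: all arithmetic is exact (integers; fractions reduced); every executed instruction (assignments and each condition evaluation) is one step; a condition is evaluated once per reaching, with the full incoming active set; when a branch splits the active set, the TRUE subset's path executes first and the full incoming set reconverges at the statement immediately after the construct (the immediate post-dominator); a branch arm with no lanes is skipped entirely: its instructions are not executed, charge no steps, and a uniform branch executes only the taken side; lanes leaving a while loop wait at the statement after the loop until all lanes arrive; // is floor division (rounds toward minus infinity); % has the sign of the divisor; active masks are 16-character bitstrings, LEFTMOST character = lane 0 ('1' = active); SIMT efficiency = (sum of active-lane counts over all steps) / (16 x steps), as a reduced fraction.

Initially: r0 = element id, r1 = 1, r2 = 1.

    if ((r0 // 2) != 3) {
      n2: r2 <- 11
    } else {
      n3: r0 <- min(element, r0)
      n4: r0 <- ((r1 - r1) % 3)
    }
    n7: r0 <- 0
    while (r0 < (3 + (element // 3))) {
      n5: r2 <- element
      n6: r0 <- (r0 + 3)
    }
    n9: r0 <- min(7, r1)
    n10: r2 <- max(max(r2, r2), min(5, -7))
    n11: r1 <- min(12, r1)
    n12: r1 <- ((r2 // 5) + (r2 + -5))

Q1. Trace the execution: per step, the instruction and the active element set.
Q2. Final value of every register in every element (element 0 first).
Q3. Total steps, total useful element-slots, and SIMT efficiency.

step 0: eval ((r0 // 2) != 3)        1111111111111111
step 1: r2 <- 11                     1111110011111111
step 2: r0 <- min(element, r0)       0000001100000000
step 3: r0 <- ((r1 - r1) % 3)        0000001100000000
step 4: r0 <- 0                      1111111111111111
step 5: eval (r0 < (3 + (element // 3))) 1111111111111111
step 6: r2 <- element                1111111111111111
step 7: r0 <- (r0 + 3)               1111111111111111
step 8: eval (r0 < (3 + (element // 3))) 1111111111111111
step 9: r2 <- element                0001111111111111
step 10: r0 <- (r0 + 3)               0001111111111111
step 11: eval (r0 < (3 + (element // 3))) 0001111111111111
step 12: r2 <- element                0000000000001111
step 13: r0 <- (r0 + 3)               0000000000001111
step 14: eval (r0 < (3 + (element // 3))) 0000000000001111
step 15: r0 <- min(7, r1)             1111111111111111
step 16: r2 <- max(max(r2, r2), min(5, -7)) 1111111111111111
step 17: r1 <- min(12, r1)            1111111111111111
step 18: r1 <- ((r2 // 5) + (r2 + -5)) 1111111111111111

Answer: 19 steps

r0: 1,1,1,1,1,1,1,1,1,1,1,1,1,1,1,1
r1: -5,-4,-3,-2,-1,1,2,3,4,5,7,8,9,10,11,13
r2: 0,1,2,3,4,5,6,7,8,9,10,11,12,13,14,15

steps = 19; useful = 229; efficiency = 229/304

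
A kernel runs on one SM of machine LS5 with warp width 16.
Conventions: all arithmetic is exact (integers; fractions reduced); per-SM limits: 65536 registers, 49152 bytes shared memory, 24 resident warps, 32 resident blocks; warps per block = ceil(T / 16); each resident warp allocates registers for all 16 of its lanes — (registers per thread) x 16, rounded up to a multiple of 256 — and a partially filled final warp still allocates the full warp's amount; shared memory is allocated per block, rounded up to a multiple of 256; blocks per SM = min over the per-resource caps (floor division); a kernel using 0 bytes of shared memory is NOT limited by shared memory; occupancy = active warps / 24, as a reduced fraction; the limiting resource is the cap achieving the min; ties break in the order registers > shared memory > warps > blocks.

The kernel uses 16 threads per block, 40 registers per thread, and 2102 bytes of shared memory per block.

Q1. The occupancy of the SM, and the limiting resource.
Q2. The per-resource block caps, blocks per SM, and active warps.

Answer: occupancy 7/8, limited by shared memory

registers: 85 blocks
shared memory: 21 blocks
warps: 24 blocks
blocks: 32 blocks

Answer: 21 blocks, 21 active warps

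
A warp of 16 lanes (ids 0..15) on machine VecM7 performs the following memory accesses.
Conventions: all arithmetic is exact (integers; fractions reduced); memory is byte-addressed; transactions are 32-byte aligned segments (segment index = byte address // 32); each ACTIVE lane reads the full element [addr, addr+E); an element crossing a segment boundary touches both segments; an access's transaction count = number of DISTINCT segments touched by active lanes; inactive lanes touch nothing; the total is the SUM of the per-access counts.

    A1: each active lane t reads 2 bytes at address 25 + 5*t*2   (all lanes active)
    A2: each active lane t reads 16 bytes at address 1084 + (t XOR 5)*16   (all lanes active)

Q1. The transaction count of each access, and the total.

A1: 6 transactions
A2: 9 transactions

Answer: 6,9; total 15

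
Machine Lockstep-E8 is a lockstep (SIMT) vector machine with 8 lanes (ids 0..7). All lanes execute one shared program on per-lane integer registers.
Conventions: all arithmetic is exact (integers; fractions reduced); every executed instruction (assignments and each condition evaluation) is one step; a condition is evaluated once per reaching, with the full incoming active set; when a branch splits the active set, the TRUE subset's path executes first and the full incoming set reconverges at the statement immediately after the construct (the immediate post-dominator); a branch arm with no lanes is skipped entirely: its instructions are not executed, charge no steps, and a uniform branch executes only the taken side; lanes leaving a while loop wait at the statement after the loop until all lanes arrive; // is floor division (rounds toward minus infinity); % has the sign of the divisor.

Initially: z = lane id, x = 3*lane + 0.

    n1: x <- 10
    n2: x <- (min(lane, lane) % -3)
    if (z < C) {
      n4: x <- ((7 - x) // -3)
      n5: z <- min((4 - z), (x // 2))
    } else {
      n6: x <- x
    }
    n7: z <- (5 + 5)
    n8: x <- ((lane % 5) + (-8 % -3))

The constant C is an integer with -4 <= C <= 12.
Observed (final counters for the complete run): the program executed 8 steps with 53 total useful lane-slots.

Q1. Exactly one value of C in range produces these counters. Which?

Answer: C = 5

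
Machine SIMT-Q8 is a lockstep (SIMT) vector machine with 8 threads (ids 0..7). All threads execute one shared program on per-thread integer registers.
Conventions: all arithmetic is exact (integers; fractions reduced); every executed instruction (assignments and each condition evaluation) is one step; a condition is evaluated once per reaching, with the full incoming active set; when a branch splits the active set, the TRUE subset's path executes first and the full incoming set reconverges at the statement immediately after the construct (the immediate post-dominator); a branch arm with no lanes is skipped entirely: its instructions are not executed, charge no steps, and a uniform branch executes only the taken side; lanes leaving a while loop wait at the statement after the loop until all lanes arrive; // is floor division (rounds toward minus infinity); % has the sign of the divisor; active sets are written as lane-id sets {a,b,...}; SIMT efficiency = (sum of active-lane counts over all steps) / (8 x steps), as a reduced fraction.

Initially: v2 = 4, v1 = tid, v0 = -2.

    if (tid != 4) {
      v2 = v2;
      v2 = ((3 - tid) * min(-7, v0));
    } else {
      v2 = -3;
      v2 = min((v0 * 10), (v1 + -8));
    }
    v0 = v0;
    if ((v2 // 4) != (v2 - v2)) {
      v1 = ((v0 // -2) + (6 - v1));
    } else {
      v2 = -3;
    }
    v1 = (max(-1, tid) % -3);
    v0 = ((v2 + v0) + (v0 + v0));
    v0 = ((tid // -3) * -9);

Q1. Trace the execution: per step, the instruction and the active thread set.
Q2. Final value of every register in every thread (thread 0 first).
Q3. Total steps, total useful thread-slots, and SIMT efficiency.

step 0: eval (tid != 4)              {0,1,2,3,4,5,6,7}
step 1: v2 <- v2                     {0,1,2,3,5,6,7}
step 2: v2 <- ((3 - tid) * min(-7, v0)) {0,1,2,3,5,6,7}
step 3: v2 <- -3                     {4}
step 4: v2 <- min((v0 * 10), (v1 + -8)) {4}
step 5: v0 <- v0                     {0,1,2,3,4,5,6,7}
step 6: eval ((v2 // 4) != (v2 - v2)) {0,1,2,3,4,5,6,7}
step 7: v1 <- ((v0 // -2) + (6 - v1)) {0,1,2,4,5,6,7}
step 8: v2 <- -3                     {3}
step 9: v1 <- (max(-1, tid) % -3)    {0,1,2,3,4,5,6,7}
step 10: v0 <- ((v2 + v0) + (v0 + v0)) {0,1,2,3,4,5,6,7}
step 11: v0 <- ((tid // -3) * -9)     {0,1,2,3,4,5,6,7}

Answer: 12 steps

v2: -21,-14,-7,-3,-20,14,21,28
v1: 0,-2,-1,0,-2,-1,0,-2
v0: 0,9,9,9,18,18,18,27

steps = 12; useful = 72; efficiency = 72/96 = 3/4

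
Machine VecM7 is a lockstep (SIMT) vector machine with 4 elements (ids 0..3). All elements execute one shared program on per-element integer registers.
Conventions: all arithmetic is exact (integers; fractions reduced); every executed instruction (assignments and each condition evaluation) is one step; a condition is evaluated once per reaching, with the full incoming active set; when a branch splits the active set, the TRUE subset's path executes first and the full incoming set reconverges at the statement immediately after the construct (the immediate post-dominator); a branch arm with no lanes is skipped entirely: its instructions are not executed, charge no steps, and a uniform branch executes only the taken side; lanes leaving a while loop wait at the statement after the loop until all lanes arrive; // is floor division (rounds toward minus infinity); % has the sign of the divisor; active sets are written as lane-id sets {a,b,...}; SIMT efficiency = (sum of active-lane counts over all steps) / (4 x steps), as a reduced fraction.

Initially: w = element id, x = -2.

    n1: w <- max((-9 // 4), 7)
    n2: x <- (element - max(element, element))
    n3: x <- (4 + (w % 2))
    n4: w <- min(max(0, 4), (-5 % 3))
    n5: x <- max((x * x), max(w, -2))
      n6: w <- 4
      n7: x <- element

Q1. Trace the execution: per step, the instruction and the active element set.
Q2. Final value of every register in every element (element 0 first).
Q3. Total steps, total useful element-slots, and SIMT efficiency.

step 0: w <- max((-9 // 4), 7)       {0,1,2,3}
step 1: x <- (element - max(element, element)) {0,1,2,3}
step 2: x <- (4 + (w % 2))           {0,1,2,3}
step 3: w <- min(max(0, 4), (-5 % 3)) {0,1,2,3}
step 4: x <- max((x * x), max(w, -2)) {0,1,2,3}
step 5: w <- 4                       {0,1,2,3}
step 6: x <- element                 {0,1,2,3}

Answer: 7 steps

w: 4,4,4,4
x: 0,1,2,3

steps = 7; useful = 28; efficiency = 28/28 = 1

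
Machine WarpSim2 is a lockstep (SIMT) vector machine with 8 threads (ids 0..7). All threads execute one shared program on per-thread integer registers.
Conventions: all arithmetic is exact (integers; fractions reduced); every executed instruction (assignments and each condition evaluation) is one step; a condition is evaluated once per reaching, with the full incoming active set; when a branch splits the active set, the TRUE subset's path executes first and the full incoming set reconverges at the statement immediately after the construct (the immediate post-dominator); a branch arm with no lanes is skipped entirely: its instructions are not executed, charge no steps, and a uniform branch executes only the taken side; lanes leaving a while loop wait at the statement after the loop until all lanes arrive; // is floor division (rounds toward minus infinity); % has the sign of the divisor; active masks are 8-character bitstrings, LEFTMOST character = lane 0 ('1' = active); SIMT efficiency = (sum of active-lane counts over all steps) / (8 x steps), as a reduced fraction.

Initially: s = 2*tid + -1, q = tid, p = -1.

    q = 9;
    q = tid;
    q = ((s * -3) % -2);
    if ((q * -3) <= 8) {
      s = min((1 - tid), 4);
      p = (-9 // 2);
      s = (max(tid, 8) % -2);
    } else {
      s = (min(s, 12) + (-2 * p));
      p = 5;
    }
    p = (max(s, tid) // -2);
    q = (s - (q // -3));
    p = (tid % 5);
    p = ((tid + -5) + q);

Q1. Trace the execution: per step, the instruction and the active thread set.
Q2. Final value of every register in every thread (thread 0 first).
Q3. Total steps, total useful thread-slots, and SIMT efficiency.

step 0: q <- 9                       11111111
step 1: q <- tid                     11111111
step 2: q <- ((s * -3) % -2)         11111111
step 3: eval ((q * -3) <= 8)         11111111
step 4: s <- min((1 - tid), 4)       11111111
step 5: p <- (-9 // 2)               11111111
step 6: s <- (max(tid, 8) % -2)      11111111
step 7: p <- (max(s, tid) // -2)     11111111
step 8: q <- (s - (q // -3))         11111111
step 9: p <- (tid % 5)               11111111
step 10: p <- ((tid + -5) + q)        11111111

Answer: 11 steps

s: 0,0,0,0,0,0,0,0
q: 0,0,0,0,0,0,0,0
p: -5,-4,-3,-2,-1,0,1,2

steps = 11; useful = 88; efficiency = 88/88 = 1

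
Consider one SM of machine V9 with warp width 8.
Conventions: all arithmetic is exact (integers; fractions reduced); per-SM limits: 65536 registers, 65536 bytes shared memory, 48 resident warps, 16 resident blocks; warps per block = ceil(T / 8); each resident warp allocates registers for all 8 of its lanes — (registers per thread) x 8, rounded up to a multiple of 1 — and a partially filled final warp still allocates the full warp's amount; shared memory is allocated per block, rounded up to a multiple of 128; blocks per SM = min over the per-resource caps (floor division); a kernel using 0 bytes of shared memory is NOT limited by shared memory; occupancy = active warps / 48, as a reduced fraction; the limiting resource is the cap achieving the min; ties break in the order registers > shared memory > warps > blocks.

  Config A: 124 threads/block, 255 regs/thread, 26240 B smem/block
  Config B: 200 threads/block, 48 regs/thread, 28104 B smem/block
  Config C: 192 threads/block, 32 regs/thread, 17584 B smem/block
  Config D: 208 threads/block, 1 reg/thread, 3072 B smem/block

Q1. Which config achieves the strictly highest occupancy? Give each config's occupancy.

occupancies: A 2/3, B 25/48, C 1, D 13/24

Answer: C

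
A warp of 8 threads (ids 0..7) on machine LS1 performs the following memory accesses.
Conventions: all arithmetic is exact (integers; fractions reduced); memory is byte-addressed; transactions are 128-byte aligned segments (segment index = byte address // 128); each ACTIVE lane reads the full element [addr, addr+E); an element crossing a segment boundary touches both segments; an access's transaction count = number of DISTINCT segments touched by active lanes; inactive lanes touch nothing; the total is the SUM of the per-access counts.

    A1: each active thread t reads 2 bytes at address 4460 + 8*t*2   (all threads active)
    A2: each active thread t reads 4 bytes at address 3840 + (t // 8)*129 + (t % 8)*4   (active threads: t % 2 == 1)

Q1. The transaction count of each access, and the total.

A1: 2 transactions
A2: 1 transaction

Answer: 2,1; total 3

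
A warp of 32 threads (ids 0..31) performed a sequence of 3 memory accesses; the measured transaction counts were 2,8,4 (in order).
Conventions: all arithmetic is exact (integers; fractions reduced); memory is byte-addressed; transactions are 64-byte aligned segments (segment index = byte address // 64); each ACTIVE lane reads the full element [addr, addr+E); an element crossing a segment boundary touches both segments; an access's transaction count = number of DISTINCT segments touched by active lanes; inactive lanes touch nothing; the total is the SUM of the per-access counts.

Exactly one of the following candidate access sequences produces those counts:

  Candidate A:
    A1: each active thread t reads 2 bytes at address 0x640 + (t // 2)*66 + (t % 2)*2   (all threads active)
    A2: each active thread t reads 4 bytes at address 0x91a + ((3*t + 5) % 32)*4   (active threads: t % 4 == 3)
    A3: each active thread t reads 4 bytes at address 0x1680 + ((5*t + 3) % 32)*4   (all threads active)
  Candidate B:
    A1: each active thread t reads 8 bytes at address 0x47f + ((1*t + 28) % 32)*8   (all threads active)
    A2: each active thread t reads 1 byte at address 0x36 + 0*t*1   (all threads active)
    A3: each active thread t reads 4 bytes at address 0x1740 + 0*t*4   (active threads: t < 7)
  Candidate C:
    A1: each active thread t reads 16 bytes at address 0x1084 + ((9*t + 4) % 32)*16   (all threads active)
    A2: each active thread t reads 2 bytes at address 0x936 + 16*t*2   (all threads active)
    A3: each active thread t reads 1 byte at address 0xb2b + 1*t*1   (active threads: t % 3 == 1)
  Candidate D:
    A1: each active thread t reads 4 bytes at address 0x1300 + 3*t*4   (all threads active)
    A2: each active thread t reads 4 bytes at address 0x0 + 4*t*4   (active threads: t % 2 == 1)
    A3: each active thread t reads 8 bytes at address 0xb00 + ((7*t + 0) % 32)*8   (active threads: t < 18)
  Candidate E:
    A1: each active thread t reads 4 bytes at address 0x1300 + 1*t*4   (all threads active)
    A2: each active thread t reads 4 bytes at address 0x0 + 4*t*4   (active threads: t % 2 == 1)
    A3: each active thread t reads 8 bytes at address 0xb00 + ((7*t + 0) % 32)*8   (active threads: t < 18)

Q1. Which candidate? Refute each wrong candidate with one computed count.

A: A1 gives 16 transactions, not 2
B: A1 gives 5 transactions, not 2
C: A1 gives 9 transactions, not 2
D: A1 gives 6 transactions, not 2
E: all counts match (2,8,4)

Answer: E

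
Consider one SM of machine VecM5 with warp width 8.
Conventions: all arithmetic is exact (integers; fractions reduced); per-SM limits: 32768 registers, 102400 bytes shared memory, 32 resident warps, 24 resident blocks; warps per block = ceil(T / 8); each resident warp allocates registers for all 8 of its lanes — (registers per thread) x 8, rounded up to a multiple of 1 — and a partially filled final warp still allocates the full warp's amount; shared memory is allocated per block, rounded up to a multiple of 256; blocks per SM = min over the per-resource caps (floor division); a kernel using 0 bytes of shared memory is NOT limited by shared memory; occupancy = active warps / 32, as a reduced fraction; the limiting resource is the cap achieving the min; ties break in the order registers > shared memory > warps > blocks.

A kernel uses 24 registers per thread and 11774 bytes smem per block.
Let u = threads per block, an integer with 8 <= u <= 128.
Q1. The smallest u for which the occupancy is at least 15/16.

Answer: u = 25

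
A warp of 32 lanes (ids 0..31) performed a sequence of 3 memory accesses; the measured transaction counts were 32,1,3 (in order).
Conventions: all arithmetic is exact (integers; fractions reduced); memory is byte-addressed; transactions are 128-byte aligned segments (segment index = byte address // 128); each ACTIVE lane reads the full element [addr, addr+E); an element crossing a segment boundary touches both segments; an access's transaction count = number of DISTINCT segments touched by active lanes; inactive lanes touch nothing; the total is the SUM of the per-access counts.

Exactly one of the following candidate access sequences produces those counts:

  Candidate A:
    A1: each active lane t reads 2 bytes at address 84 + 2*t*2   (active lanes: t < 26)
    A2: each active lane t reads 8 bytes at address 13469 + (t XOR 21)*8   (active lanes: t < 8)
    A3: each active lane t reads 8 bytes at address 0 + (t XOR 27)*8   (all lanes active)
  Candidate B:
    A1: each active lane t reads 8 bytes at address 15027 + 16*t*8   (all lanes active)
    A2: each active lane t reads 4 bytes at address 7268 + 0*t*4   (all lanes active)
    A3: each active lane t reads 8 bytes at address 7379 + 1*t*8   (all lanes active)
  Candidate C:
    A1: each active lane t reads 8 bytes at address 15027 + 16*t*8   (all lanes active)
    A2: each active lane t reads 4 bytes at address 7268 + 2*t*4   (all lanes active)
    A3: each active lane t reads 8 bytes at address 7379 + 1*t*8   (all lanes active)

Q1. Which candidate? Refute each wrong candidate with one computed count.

A: A1 gives 2 transactions, not 32
C: A2 gives 3 transactions, not 1
B: all counts match (32,1,3)

Answer: B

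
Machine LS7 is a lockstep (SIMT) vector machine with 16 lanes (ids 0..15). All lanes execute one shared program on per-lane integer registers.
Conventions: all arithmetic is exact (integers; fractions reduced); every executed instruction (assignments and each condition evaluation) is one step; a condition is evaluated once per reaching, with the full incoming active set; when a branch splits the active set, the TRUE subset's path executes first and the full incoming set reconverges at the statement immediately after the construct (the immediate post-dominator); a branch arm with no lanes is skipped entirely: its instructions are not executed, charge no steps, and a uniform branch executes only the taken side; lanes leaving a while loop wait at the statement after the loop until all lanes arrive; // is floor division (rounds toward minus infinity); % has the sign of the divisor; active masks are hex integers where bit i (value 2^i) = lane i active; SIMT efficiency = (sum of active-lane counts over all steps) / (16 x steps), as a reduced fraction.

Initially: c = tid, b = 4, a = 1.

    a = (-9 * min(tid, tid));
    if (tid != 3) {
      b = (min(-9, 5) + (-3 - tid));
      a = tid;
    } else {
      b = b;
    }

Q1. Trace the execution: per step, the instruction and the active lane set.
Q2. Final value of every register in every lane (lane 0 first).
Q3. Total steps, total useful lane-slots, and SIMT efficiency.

step 0: a <- (-9 * min(tid, tid))    0xffff
step 1: eval (tid != 3)              0xffff
step 2: b <- (min(-9, 5) + (-3 - tid)) 0xfff7
step 3: a <- tid                     0xfff7
step 4: b <- b                       0x0008

Answer: 5 steps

c: 0,1,2,3,4,5,6,7,8,9,10,11,12,13,14,15
b: -12,-13,-14,4,-16,-17,-18,-19,-20,-21,-22,-23,-24,-25,-26,-27
a: 0,1,2,-27,4,5,6,7,8,9,10,11,12,13,14,15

steps = 5; useful = 63; efficiency = 63/80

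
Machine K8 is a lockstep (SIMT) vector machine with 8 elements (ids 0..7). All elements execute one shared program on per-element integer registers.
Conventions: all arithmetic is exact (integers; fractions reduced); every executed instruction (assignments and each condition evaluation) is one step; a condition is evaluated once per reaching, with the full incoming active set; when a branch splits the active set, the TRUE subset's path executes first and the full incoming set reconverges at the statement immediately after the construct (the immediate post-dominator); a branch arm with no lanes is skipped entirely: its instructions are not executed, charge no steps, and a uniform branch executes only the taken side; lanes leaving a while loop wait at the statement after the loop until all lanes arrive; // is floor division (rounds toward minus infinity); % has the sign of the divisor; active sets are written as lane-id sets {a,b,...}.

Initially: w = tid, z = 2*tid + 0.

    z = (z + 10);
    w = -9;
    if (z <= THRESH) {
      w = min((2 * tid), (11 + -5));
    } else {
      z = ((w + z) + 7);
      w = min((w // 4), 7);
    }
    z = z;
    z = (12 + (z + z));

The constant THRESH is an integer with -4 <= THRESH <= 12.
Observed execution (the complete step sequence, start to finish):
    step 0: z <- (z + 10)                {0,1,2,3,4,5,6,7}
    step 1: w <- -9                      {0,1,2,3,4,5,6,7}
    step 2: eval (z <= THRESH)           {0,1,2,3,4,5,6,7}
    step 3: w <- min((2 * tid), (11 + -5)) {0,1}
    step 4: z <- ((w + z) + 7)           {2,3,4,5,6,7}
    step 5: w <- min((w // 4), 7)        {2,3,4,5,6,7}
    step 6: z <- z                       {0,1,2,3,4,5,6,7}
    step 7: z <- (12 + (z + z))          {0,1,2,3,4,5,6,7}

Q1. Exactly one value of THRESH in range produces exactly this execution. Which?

Answer: THRESH = 12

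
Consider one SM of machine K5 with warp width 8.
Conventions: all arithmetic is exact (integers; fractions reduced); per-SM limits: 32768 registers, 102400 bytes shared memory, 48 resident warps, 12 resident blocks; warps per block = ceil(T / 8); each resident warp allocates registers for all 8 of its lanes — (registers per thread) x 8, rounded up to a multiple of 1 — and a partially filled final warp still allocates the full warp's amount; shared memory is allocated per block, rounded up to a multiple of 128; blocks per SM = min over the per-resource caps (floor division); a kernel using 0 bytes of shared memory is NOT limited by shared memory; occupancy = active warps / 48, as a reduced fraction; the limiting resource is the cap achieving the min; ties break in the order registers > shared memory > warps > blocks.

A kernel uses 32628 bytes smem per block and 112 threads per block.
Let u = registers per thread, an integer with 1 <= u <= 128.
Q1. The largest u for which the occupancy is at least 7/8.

Answer: u = 97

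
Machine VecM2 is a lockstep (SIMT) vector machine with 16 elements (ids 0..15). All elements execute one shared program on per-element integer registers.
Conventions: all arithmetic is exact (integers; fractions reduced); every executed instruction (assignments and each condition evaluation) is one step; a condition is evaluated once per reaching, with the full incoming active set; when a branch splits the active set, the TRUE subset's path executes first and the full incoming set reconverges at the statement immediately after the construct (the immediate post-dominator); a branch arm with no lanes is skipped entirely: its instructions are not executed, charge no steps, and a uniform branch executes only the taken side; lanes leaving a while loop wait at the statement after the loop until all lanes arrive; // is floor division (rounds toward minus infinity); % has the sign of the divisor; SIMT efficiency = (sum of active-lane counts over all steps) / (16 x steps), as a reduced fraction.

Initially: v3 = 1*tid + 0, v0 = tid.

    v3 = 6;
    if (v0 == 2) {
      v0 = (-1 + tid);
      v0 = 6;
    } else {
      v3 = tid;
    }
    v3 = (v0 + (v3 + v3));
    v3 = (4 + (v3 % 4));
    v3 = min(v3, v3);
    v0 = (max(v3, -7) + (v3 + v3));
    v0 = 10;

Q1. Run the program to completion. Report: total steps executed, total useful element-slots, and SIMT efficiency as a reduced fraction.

Answer: 10 steps, 129 useful, 129/160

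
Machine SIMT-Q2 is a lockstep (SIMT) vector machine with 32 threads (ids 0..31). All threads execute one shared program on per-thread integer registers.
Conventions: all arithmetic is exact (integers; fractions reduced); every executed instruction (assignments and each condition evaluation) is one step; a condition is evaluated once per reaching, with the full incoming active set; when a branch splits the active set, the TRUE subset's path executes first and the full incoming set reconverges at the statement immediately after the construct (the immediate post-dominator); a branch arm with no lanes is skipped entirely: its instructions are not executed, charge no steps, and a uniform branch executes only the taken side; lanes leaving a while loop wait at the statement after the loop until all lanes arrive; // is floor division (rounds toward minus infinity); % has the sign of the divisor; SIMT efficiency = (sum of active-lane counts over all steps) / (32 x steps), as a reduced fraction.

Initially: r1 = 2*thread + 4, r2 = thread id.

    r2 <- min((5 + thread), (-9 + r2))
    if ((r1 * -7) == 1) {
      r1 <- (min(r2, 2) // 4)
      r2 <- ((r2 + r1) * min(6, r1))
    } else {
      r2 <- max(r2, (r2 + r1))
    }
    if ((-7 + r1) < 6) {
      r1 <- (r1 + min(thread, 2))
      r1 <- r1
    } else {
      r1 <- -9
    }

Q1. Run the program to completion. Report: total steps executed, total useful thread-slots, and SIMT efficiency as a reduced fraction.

Answer: 7 steps, 165 useful, 165/224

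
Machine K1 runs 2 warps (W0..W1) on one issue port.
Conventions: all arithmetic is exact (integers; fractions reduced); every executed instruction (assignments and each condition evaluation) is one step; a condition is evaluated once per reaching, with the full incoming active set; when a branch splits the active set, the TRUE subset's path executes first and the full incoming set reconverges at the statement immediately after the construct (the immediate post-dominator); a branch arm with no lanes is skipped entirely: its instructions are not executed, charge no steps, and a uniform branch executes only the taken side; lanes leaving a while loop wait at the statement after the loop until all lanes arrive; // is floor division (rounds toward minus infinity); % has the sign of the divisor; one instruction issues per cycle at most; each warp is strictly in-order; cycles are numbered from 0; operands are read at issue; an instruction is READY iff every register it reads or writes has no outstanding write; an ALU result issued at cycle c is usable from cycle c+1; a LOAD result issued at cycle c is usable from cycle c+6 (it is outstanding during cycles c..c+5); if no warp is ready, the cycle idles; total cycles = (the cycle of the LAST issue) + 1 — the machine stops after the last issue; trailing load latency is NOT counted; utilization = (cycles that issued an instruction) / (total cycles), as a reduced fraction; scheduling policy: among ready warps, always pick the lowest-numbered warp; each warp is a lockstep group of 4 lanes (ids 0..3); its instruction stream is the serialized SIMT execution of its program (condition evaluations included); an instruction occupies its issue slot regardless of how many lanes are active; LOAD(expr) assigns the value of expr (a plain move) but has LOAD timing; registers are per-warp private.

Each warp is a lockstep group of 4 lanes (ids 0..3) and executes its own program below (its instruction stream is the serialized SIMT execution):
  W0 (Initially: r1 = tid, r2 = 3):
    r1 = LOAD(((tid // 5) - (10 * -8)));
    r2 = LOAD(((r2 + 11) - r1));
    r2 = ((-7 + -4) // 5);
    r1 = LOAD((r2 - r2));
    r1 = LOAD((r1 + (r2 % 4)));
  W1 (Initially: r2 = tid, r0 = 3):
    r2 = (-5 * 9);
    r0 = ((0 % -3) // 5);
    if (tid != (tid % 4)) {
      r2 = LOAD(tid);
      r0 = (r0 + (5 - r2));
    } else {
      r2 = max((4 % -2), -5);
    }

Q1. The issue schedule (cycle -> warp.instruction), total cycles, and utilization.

cycle 0: W0.I0
cycle 1: W1.I0
cycle 2: W1.I1
cycle 3: W1.I2
cycle 4: W1.I3
cycle 5: idle
cycle 6: W0.I1
cycle 7: idle
cycle 8: idle
cycle 9: idle
cycle 10: idle
cycle 11: idle
cycle 12: W0.I2
cycle 13: W0.I3
cycle 14: idle
cycle 15: idle
cycle 16: idle
cycle 17: idle
cycle 18: idle
cycle 19: W0.I4

Answer: 20 cycles, utilization 9/20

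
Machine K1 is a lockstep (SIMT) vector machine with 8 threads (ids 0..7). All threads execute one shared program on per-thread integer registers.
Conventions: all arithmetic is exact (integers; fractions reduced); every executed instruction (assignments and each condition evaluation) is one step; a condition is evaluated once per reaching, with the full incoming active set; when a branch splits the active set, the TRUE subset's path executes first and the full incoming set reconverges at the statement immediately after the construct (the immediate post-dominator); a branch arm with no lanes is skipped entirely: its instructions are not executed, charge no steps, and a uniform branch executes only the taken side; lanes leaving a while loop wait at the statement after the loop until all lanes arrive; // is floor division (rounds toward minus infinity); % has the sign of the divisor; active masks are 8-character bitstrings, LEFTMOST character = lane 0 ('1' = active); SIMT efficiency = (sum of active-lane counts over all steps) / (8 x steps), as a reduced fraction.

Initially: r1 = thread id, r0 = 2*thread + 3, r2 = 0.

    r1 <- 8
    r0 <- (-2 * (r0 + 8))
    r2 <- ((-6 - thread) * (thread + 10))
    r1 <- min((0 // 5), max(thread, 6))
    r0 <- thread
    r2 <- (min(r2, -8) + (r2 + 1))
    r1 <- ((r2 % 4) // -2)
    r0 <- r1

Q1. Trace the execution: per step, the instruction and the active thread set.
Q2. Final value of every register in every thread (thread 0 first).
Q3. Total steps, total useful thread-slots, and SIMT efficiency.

step 0: r1 <- 8                      11111111
step 1: r0 <- (-2 * (r0 + 8))        11111111
step 2: r2 <- ((-6 - thread) * (thread + 10)) 11111111
step 3: r1 <- min((0 // 5), max(thread, 6)) 11111111
step 4: r0 <- thread                 11111111
step 5: r2 <- (min(r2, -8) + (r2 + 1)) 11111111
step 6: r1 <- ((r2 % 4) // -2)       11111111
step 7: r0 <- r1                     11111111

Answer: 8 steps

r1: -1,-2,-1,-2,-1,-2,-1,-2
r0: -1,-2,-1,-2,-1,-2,-1,-2
r2: -119,-153,-191,-233,-279,-329,-383,-441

steps = 8; useful = 64; efficiency = 64/64 = 1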